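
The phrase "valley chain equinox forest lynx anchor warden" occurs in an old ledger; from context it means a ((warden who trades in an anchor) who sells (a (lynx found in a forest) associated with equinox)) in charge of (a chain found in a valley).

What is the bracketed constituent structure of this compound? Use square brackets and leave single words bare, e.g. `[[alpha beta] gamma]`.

[[valley chain] [[equinox [forest lynx]] [anchor warden]]]

Whole compound: head "warden" (specifically "equinox forest lynx anchor warden"), modifier "valley chain".
Inside "valley chain": head "chain", modifier "valley".
Inside "equinox forest lynx anchor warden": head "warden" (specifically "anchor warden"), modifier "equinox forest lynx".
Inside "equinox forest lynx": head "lynx" (specifically "forest lynx"), modifier "equinox".
Inside "forest lynx": head "lynx", modifier "forest".
Inside "anchor warden": head "warden", modifier "anchor".
Putting it together: [[valley chain] [[equinox [forest lynx]] [anchor warden]]].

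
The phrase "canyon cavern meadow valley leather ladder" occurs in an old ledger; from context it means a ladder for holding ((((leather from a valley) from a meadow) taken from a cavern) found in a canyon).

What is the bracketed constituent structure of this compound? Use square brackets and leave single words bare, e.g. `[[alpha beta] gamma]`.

[[canyon [cavern [meadow [valley leather]]]] ladder]

Overall it is a kind of ladder; the modifier is "canyon cavern meadow valley leather".
Within "canyon cavern meadow valley leather", the head is "leather" (specifically "cavern meadow valley leather") and the modifier is "canyon".
Within "cavern meadow valley leather", the head is "leather" (specifically "meadow valley leather") and the modifier is "cavern".
Within "meadow valley leather", the head is "leather" (specifically "valley leather") and the modifier is "meadow".
Within "valley leather", the head is "leather" and the modifier is "valley".
Putting it together: [[canyon [cavern [meadow [valley leather]]]] ladder].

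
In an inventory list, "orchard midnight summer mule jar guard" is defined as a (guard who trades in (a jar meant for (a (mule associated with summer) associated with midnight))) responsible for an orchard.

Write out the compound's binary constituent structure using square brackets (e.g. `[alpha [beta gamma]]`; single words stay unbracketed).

[orchard [[[midnight [summer mule]] jar] guard]]

Whole compound: head "guard" (specifically "midnight summer mule jar guard"), modifier "orchard".
Inside "midnight summer mule jar guard": head "guard", modifier "midnight summer mule jar".
Inside "midnight summer mule jar": head "jar", modifier "midnight summer mule".
Inside "midnight summer mule": head "mule" (specifically "summer mule"), modifier "midnight".
Inside "summer mule": head "mule", modifier "summer".
Assembled: [orchard [[[midnight [summer mule]] jar] guard]].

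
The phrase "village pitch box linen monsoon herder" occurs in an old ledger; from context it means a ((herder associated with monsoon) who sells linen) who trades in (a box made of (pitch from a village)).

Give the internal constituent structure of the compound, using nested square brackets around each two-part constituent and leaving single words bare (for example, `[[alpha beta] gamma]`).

The outermost head in the paraphrase is "herder" (specifically "linen monsoon herder"), modified by "village pitch box".
"village pitch box" → head "box", modifier "village pitch".
"village pitch" → head "pitch", modifier "village".
"linen monsoon herder" → head "herder" (specifically "monsoon herder"), modifier "linen".
"monsoon herder" → head "herder", modifier "monsoon".
Assembled: [[[village pitch] box] [linen [monsoon herder]]].

[[[village pitch] box] [linen [monsoon herder]]]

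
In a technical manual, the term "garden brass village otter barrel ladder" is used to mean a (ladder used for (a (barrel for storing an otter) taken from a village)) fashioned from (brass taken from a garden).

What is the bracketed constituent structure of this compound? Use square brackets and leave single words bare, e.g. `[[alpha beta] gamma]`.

[[garden brass] [[village [otter barrel]] ladder]]

The outermost head in the paraphrase is "ladder" (specifically "village otter barrel ladder"), modified by "garden brass".
Inside "garden brass": head "brass", modifier "garden".
Inside "village otter barrel ladder": head "ladder", modifier "village otter barrel".
Inside "village otter barrel": head "barrel" (specifically "otter barrel"), modifier "village".
Inside "otter barrel": head "barrel", modifier "otter".
Putting it together: [[garden brass] [[village [otter barrel]] ladder]].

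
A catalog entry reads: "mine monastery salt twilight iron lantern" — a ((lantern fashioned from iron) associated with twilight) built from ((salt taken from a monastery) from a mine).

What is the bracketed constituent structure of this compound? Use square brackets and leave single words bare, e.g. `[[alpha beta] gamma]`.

[[mine [monastery salt]] [twilight [iron lantern]]]

At the top level: head "lantern" (specifically "twilight iron lantern"); modifier "mine monastery salt".
Inside "mine monastery salt": head "salt" (specifically "monastery salt"), modifier "mine".
Inside "monastery salt": head "salt", modifier "monastery".
Inside "twilight iron lantern": head "lantern" (specifically "iron lantern"), modifier "twilight".
Inside "iron lantern": head "lantern", modifier "iron".
So the structure is [[mine [monastery salt]] [twilight [iron lantern]]].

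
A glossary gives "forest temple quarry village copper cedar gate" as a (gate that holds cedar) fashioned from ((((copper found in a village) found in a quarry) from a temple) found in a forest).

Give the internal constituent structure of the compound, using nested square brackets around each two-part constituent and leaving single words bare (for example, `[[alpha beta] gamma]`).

The outermost head in the paraphrase is "gate" (specifically "cedar gate"), modified by "forest temple quarry village copper".
Within "forest temple quarry village copper", the head is "copper" (specifically "temple quarry village copper") and the modifier is "forest".
Within "temple quarry village copper", the head is "copper" (specifically "quarry village copper") and the modifier is "temple".
Within "quarry village copper", the head is "copper" (specifically "village copper") and the modifier is "quarry".
Within "village copper", the head is "copper" and the modifier is "village".
Within "cedar gate", the head is "gate" and the modifier is "cedar".
So the structure is [[forest [temple [quarry [village copper]]]] [cedar gate]].

[[forest [temple [quarry [village copper]]]] [cedar gate]]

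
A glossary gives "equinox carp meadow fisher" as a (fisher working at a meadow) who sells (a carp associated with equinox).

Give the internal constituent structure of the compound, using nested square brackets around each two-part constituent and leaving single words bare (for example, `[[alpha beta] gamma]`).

[[equinox carp] [meadow fisher]]

The outermost head in the paraphrase is "fisher" (specifically "meadow fisher"), modified by "equinox carp".
Inside "equinox carp": head "carp", modifier "equinox".
Inside "meadow fisher": head "fisher", modifier "meadow".
Assembled: [[equinox carp] [meadow fisher]].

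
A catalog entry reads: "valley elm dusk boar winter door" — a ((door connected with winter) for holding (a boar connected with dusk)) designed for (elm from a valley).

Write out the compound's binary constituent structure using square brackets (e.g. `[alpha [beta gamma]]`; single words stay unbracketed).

[[valley elm] [[dusk boar] [winter door]]]

Overall it is a kind of door (specifically "dusk boar winter door"); the modifier is "valley elm".
Inside "valley elm": head "elm", modifier "valley".
Inside "dusk boar winter door": head "door" (specifically "winter door"), modifier "dusk boar".
Inside "dusk boar": head "boar", modifier "dusk".
Inside "winter door": head "door", modifier "winter".
Putting it together: [[valley elm] [[dusk boar] [winter door]]].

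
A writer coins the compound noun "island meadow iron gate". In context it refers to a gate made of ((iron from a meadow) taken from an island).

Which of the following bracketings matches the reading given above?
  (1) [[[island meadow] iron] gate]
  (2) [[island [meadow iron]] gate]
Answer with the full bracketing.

[[island [meadow iron]] gate]

The paraphrase's head is the "gate" part ("gate"); its modifier is "island meadow iron".
That top-level split, carried through the inner groups, gives [[island [meadow iron]] gate].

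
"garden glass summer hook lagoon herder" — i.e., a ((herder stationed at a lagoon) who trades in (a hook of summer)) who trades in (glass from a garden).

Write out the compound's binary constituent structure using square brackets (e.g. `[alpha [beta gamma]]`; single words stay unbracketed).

[[garden glass] [[summer hook] [lagoon herder]]]

The outermost head in the paraphrase is "herder" (specifically "summer hook lagoon herder"), modified by "garden glass".
Inside "garden glass": head "glass", modifier "garden".
Inside "summer hook lagoon herder": head "herder" (specifically "lagoon herder"), modifier "summer hook".
Inside "summer hook": head "hook", modifier "summer".
Inside "lagoon herder": head "herder", modifier "lagoon".
Putting it together: [[garden glass] [[summer hook] [lagoon herder]]].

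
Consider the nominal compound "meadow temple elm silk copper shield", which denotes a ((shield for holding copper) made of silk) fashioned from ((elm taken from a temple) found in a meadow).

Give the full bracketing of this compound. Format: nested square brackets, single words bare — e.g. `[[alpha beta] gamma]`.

The outermost head in the paraphrase is "shield" (specifically "silk copper shield"), modified by "meadow temple elm".
"meadow temple elm" → head "elm" (specifically "temple elm"), modifier "meadow".
"temple elm" → head "elm", modifier "temple".
"silk copper shield" → head "shield" (specifically "copper shield"), modifier "silk".
"copper shield" → head "shield", modifier "copper".
Assembled: [[meadow [temple elm]] [silk [copper shield]]].

[[meadow [temple elm]] [silk [copper shield]]]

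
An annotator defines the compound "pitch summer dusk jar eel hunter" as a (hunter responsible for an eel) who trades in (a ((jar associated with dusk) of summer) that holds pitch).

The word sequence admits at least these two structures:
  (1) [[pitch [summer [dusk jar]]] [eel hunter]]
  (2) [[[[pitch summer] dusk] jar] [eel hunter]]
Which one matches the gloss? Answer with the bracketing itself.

The paraphrase's head is the "hunter" part ("eel hunter"); its modifier is "pitch summer dusk jar".
That top-level split, carried through the inner groups, gives [[pitch [summer [dusk jar]]] [eel hunter]].

[[pitch [summer [dusk jar]]] [eel hunter]]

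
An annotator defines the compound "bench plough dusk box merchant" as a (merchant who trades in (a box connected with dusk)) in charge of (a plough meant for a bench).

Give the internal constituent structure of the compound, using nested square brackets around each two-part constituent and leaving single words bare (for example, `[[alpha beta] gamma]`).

[[bench plough] [[dusk box] merchant]]

Overall it is a kind of merchant (specifically "dusk box merchant"); the modifier is "bench plough".
"bench plough" → head "plough", modifier "bench".
"dusk box merchant" → head "merchant", modifier "dusk box".
"dusk box" → head "box", modifier "dusk".
Assembled: [[bench plough] [[dusk box] merchant]].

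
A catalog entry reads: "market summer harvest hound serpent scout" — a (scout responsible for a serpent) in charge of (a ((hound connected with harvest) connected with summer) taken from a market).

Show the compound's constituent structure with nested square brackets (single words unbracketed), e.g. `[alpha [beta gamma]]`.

[[market [summer [harvest hound]]] [serpent scout]]

Whole compound: head "scout" (specifically "serpent scout"), modifier "market summer harvest hound".
Inside "market summer harvest hound": head "hound" (specifically "summer harvest hound"), modifier "market".
Inside "summer harvest hound": head "hound" (specifically "harvest hound"), modifier "summer".
Inside "harvest hound": head "hound", modifier "harvest".
Inside "serpent scout": head "scout", modifier "serpent".
So the structure is [[market [summer [harvest hound]]] [serpent scout]].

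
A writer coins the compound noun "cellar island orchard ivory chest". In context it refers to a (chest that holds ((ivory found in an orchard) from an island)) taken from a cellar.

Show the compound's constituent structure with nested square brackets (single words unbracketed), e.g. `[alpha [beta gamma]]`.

[cellar [[island [orchard ivory]] chest]]

Whole compound: head "chest" (specifically "island orchard ivory chest"), modifier "cellar".
"island orchard ivory chest" → head "chest", modifier "island orchard ivory".
"island orchard ivory" → head "ivory" (specifically "orchard ivory"), modifier "island".
"orchard ivory" → head "ivory", modifier "orchard".
Putting it together: [cellar [[island [orchard ivory]] chest]].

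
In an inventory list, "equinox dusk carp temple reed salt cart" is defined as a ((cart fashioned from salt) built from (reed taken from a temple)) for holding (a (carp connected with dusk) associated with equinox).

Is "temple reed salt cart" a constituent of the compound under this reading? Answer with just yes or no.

yes

The paraphrase groups the words so that "temple reed salt cart" is one unit: it corresponds to a single parenthesized sub-phrase.
The full structure is [[equinox [dusk carp]] [[temple reed] [salt cart]]], in which [temple reed salt cart] is a constituent.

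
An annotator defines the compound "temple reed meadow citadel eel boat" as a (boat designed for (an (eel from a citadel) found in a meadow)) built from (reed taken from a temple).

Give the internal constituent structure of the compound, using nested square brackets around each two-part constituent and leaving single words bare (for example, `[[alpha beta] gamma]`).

At the top level: head "boat" (specifically "meadow citadel eel boat"); modifier "temple reed".
Inside "temple reed": head "reed", modifier "temple".
Inside "meadow citadel eel boat": head "boat", modifier "meadow citadel eel".
Inside "meadow citadel eel": head "eel" (specifically "citadel eel"), modifier "meadow".
Inside "citadel eel": head "eel", modifier "citadel".
So the structure is [[temple reed] [[meadow [citadel eel]] boat]].

[[temple reed] [[meadow [citadel eel]] boat]]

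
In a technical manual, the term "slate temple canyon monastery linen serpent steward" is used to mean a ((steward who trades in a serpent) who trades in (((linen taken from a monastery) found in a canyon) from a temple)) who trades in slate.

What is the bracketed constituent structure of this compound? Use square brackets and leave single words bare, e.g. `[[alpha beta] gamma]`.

[slate [[temple [canyon [monastery linen]]] [serpent steward]]]

Whole compound: head "steward" (specifically "temple canyon monastery linen serpent steward"), modifier "slate".
"temple canyon monastery linen serpent steward" → head "steward" (specifically "serpent steward"), modifier "temple canyon monastery linen".
"temple canyon monastery linen" → head "linen" (specifically "canyon monastery linen"), modifier "temple".
"canyon monastery linen" → head "linen" (specifically "monastery linen"), modifier "canyon".
"monastery linen" → head "linen", modifier "monastery".
"serpent steward" → head "steward", modifier "serpent".
Putting it together: [slate [[temple [canyon [monastery linen]]] [serpent steward]]].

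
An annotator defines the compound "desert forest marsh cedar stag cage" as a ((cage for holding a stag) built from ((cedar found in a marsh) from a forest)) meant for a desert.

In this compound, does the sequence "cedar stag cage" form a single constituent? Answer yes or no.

no

The top-level split is [desert] [forest marsh cedar stag cage]; the full structure is [desert [[forest [marsh cedar]] [stag cage]]].
"cedar stag cage" straddles a constituent boundary, so it is not a single unit.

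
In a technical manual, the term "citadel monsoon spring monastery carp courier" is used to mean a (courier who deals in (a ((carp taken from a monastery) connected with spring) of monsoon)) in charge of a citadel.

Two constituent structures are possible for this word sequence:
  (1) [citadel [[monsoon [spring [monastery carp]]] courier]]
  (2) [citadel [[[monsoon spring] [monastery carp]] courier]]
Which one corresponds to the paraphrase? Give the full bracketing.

The paraphrase's head is the "courier" part ("monsoon spring monastery carp courier"); its modifier is "citadel".
That top-level split, carried through the inner groups, gives [citadel [[monsoon [spring [monastery carp]]] courier]].

[citadel [[monsoon [spring [monastery carp]]] courier]]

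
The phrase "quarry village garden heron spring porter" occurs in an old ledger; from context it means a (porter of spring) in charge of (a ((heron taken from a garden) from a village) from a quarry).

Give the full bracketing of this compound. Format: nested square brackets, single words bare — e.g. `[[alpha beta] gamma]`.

[[quarry [village [garden heron]]] [spring porter]]

Whole compound: head "porter" (specifically "spring porter"), modifier "quarry village garden heron".
"quarry village garden heron" → head "heron" (specifically "village garden heron"), modifier "quarry".
"village garden heron" → head "heron" (specifically "garden heron"), modifier "village".
"garden heron" → head "heron", modifier "garden".
"spring porter" → head "porter", modifier "spring".
Putting it together: [[quarry [village [garden heron]]] [spring porter]].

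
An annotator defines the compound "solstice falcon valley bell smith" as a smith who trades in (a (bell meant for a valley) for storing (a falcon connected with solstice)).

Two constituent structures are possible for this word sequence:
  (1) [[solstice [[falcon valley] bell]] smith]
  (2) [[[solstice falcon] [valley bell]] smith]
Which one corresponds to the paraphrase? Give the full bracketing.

[[[solstice falcon] [valley bell]] smith]

The paraphrase's head is the "smith" part ("smith"); its modifier is "solstice falcon valley bell".
That top-level split, carried through the inner groups, gives [[[solstice falcon] [valley bell]] smith].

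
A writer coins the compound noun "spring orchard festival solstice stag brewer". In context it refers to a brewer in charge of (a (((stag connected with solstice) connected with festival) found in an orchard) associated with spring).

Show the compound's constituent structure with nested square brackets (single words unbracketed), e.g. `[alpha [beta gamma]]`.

The outermost head in the paraphrase is "brewer", modified by "spring orchard festival solstice stag".
Within "spring orchard festival solstice stag", the head is "stag" (specifically "orchard festival solstice stag") and the modifier is "spring".
Within "orchard festival solstice stag", the head is "stag" (specifically "festival solstice stag") and the modifier is "orchard".
Within "festival solstice stag", the head is "stag" (specifically "solstice stag") and the modifier is "festival".
Within "solstice stag", the head is "stag" and the modifier is "solstice".
So the structure is [[spring [orchard [festival [solstice stag]]]] brewer].

[[spring [orchard [festival [solstice stag]]]] brewer]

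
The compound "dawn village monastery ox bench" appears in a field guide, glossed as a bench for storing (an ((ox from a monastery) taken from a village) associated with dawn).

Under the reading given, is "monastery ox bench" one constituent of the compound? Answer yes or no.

no

The top-level split is [dawn village monastery ox] [bench]; the full structure is [[dawn [village [monastery ox]]] bench].
"monastery ox bench" straddles a constituent boundary, so it is not a single unit.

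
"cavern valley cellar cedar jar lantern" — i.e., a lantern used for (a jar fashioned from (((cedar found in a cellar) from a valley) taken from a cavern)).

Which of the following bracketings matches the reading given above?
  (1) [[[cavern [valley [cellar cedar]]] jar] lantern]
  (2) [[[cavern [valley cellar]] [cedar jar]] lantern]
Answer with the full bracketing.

The paraphrase's head is the "lantern" part ("lantern"); its modifier is "cavern valley cellar cedar jar".
That top-level split, carried through the inner groups, gives [[[cavern [valley [cellar cedar]]] jar] lantern].

[[[cavern [valley [cellar cedar]]] jar] lantern]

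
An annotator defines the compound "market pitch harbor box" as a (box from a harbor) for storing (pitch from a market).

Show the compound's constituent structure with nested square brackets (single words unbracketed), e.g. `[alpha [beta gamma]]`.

[[market pitch] [harbor box]]

At the top level: head "box" (specifically "harbor box"); modifier "market pitch".
Inside "market pitch": head "pitch", modifier "market".
Inside "harbor box": head "box", modifier "harbor".
Putting it together: [[market pitch] [harbor box]].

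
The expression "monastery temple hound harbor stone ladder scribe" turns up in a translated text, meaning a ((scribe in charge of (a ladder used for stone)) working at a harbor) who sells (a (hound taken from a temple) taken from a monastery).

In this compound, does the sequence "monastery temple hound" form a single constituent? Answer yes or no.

yes

The paraphrase groups the words so that "monastery temple hound" is one unit: it corresponds to a single parenthesized sub-phrase.
The full structure is [[monastery [temple hound]] [harbor [[stone ladder] scribe]]], in which [monastery temple hound] is a constituent.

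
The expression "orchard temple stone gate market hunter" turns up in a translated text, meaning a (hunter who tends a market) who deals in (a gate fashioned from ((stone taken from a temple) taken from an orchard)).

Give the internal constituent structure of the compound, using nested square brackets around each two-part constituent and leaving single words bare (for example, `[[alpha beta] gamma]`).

At the top level: head "hunter" (specifically "market hunter"); modifier "orchard temple stone gate".
Within "orchard temple stone gate", the head is "gate" and the modifier is "orchard temple stone".
Within "orchard temple stone", the head is "stone" (specifically "temple stone") and the modifier is "orchard".
Within "temple stone", the head is "stone" and the modifier is "temple".
Within "market hunter", the head is "hunter" and the modifier is "market".
Putting it together: [[[orchard [temple stone]] gate] [market hunter]].

[[[orchard [temple stone]] gate] [market hunter]]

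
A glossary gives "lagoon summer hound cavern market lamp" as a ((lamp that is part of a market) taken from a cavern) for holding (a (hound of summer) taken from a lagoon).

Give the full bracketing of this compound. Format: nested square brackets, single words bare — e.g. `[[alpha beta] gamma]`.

[[lagoon [summer hound]] [cavern [market lamp]]]

Whole compound: head "lamp" (specifically "cavern market lamp"), modifier "lagoon summer hound".
Within "lagoon summer hound", the head is "hound" (specifically "summer hound") and the modifier is "lagoon".
Within "summer hound", the head is "hound" and the modifier is "summer".
Within "cavern market lamp", the head is "lamp" (specifically "market lamp") and the modifier is "cavern".
Within "market lamp", the head is "lamp" and the modifier is "market".
Assembled: [[lagoon [summer hound]] [cavern [market lamp]]].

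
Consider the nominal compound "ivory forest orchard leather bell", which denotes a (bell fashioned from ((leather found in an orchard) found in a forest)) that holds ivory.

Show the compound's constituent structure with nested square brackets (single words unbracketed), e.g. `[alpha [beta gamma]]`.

The outermost head in the paraphrase is "bell" (specifically "forest orchard leather bell"), modified by "ivory".
Within "forest orchard leather bell", the head is "bell" and the modifier is "forest orchard leather".
Within "forest orchard leather", the head is "leather" (specifically "orchard leather") and the modifier is "forest".
Within "orchard leather", the head is "leather" and the modifier is "orchard".
Assembled: [ivory [[forest [orchard leather]] bell]].

[ivory [[forest [orchard leather]] bell]]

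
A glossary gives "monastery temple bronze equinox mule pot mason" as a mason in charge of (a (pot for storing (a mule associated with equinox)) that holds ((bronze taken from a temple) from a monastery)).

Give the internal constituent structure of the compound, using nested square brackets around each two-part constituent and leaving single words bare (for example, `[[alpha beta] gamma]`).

At the top level: head "mason"; modifier "monastery temple bronze equinox mule pot".
Inside "monastery temple bronze equinox mule pot": head "pot" (specifically "equinox mule pot"), modifier "monastery temple bronze".
Inside "monastery temple bronze": head "bronze" (specifically "temple bronze"), modifier "monastery".
Inside "temple bronze": head "bronze", modifier "temple".
Inside "equinox mule pot": head "pot", modifier "equinox mule".
Inside "equinox mule": head "mule", modifier "equinox".
So the structure is [[[monastery [temple bronze]] [[equinox mule] pot]] mason].

[[[monastery [temple bronze]] [[equinox mule] pot]] mason]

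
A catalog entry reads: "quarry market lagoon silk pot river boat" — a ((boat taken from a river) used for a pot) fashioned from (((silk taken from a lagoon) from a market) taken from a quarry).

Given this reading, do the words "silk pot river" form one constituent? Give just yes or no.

no

The top-level split is [quarry market lagoon silk] [pot river boat]; the full structure is [[quarry [market [lagoon silk]]] [pot [river boat]]].
"silk pot river" straddles a constituent boundary, so it is not a single unit.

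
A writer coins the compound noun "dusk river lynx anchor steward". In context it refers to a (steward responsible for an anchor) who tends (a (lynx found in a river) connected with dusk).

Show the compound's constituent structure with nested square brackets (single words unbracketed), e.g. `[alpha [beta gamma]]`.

[[dusk [river lynx]] [anchor steward]]

Whole compound: head "steward" (specifically "anchor steward"), modifier "dusk river lynx".
"dusk river lynx" → head "lynx" (specifically "river lynx"), modifier "dusk".
"river lynx" → head "lynx", modifier "river".
"anchor steward" → head "steward", modifier "anchor".
So the structure is [[dusk [river lynx]] [anchor steward]].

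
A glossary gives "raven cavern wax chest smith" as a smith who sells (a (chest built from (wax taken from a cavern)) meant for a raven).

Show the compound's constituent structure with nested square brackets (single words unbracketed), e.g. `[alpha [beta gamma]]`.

At the top level: head "smith"; modifier "raven cavern wax chest".
Within "raven cavern wax chest", the head is "chest" (specifically "cavern wax chest") and the modifier is "raven".
Within "cavern wax chest", the head is "chest" and the modifier is "cavern wax".
Within "cavern wax", the head is "wax" and the modifier is "cavern".
Assembled: [[raven [[cavern wax] chest]] smith].

[[raven [[cavern wax] chest]] smith]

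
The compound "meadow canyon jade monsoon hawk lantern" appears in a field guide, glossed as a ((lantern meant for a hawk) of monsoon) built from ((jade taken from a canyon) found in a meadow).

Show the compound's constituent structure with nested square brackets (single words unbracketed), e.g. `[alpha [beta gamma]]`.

[[meadow [canyon jade]] [monsoon [hawk lantern]]]

The outermost head in the paraphrase is "lantern" (specifically "monsoon hawk lantern"), modified by "meadow canyon jade".
Within "meadow canyon jade", the head is "jade" (specifically "canyon jade") and the modifier is "meadow".
Within "canyon jade", the head is "jade" and the modifier is "canyon".
Within "monsoon hawk lantern", the head is "lantern" (specifically "hawk lantern") and the modifier is "monsoon".
Within "hawk lantern", the head is "lantern" and the modifier is "hawk".
Putting it together: [[meadow [canyon jade]] [monsoon [hawk lantern]]].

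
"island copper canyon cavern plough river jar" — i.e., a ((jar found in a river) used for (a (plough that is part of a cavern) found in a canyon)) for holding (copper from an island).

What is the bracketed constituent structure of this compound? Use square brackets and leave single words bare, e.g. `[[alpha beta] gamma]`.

[[island copper] [[canyon [cavern plough]] [river jar]]]

Whole compound: head "jar" (specifically "canyon cavern plough river jar"), modifier "island copper".
"island copper" → head "copper", modifier "island".
"canyon cavern plough river jar" → head "jar" (specifically "river jar"), modifier "canyon cavern plough".
"canyon cavern plough" → head "plough" (specifically "cavern plough"), modifier "canyon".
"cavern plough" → head "plough", modifier "cavern".
"river jar" → head "jar", modifier "river".
So the structure is [[island copper] [[canyon [cavern plough]] [river jar]]].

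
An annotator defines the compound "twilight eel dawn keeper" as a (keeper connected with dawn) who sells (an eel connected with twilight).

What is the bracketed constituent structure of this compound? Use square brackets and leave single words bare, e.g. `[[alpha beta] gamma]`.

The outermost head in the paraphrase is "keeper" (specifically "dawn keeper"), modified by "twilight eel".
"twilight eel" → head "eel", modifier "twilight".
"dawn keeper" → head "keeper", modifier "dawn".
Putting it together: [[twilight eel] [dawn keeper]].

[[twilight eel] [dawn keeper]]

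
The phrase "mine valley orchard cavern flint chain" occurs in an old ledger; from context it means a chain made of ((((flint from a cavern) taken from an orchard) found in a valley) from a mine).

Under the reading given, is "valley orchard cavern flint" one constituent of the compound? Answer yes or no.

The paraphrase groups the words so that "valley orchard cavern flint" is one unit: it corresponds to a single parenthesized sub-phrase.
The full structure is [[mine [valley [orchard [cavern flint]]]] chain], in which [valley orchard cavern flint] is a constituent.

yes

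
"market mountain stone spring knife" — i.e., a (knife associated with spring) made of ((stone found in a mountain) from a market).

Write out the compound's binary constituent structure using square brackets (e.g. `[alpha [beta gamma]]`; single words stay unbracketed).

[[market [mountain stone]] [spring knife]]

Whole compound: head "knife" (specifically "spring knife"), modifier "market mountain stone".
"market mountain stone" → head "stone" (specifically "mountain stone"), modifier "market".
"mountain stone" → head "stone", modifier "mountain".
"spring knife" → head "knife", modifier "spring".
Putting it together: [[market [mountain stone]] [spring knife]].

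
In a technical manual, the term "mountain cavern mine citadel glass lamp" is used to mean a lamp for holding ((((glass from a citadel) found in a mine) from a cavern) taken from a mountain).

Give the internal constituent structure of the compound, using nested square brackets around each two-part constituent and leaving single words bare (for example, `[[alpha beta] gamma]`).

Overall it is a kind of lamp; the modifier is "mountain cavern mine citadel glass".
Within "mountain cavern mine citadel glass", the head is "glass" (specifically "cavern mine citadel glass") and the modifier is "mountain".
Within "cavern mine citadel glass", the head is "glass" (specifically "mine citadel glass") and the modifier is "cavern".
Within "mine citadel glass", the head is "glass" (specifically "citadel glass") and the modifier is "mine".
Within "citadel glass", the head is "glass" and the modifier is "citadel".
Assembled: [[mountain [cavern [mine [citadel glass]]]] lamp].

[[mountain [cavern [mine [citadel glass]]]] lamp]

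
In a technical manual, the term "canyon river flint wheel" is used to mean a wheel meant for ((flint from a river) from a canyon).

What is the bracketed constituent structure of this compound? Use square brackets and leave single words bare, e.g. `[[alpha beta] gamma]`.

At the top level: head "wheel"; modifier "canyon river flint".
"canyon river flint" → head "flint" (specifically "river flint"), modifier "canyon".
"river flint" → head "flint", modifier "river".
Putting it together: [[canyon [river flint]] wheel].

[[canyon [river flint]] wheel]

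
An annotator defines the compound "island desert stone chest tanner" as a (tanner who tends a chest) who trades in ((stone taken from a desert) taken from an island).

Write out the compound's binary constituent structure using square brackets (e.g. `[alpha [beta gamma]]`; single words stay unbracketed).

[[island [desert stone]] [chest tanner]]

At the top level: head "tanner" (specifically "chest tanner"); modifier "island desert stone".
Within "island desert stone", the head is "stone" (specifically "desert stone") and the modifier is "island".
Within "desert stone", the head is "stone" and the modifier is "desert".
Within "chest tanner", the head is "tanner" and the modifier is "chest".
Assembled: [[island [desert stone]] [chest tanner]].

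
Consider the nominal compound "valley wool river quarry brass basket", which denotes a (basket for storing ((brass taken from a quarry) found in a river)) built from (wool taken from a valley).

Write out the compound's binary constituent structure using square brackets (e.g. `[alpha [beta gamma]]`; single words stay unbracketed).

[[valley wool] [[river [quarry brass]] basket]]

The outermost head in the paraphrase is "basket" (specifically "river quarry brass basket"), modified by "valley wool".
Inside "valley wool": head "wool", modifier "valley".
Inside "river quarry brass basket": head "basket", modifier "river quarry brass".
Inside "river quarry brass": head "brass" (specifically "quarry brass"), modifier "river".
Inside "quarry brass": head "brass", modifier "quarry".
Assembled: [[valley wool] [[river [quarry brass]] basket]].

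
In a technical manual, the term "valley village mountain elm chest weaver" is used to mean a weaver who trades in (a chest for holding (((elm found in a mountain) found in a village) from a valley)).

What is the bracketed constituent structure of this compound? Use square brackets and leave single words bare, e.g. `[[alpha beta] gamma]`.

[[[valley [village [mountain elm]]] chest] weaver]

Overall it is a kind of weaver; the modifier is "valley village mountain elm chest".
Inside "valley village mountain elm chest": head "chest", modifier "valley village mountain elm".
Inside "valley village mountain elm": head "elm" (specifically "village mountain elm"), modifier "valley".
Inside "village mountain elm": head "elm" (specifically "mountain elm"), modifier "village".
Inside "mountain elm": head "elm", modifier "mountain".
Assembled: [[[valley [village [mountain elm]]] chest] weaver].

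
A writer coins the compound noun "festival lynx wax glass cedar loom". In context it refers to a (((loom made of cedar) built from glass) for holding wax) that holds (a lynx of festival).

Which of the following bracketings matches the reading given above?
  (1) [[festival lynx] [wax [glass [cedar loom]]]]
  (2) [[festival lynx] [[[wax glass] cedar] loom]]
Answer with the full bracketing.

The paraphrase's head is the "loom" part ("wax glass cedar loom"); its modifier is "festival lynx".
That top-level split, carried through the inner groups, gives [[festival lynx] [wax [glass [cedar loom]]]].

[[festival lynx] [wax [glass [cedar loom]]]]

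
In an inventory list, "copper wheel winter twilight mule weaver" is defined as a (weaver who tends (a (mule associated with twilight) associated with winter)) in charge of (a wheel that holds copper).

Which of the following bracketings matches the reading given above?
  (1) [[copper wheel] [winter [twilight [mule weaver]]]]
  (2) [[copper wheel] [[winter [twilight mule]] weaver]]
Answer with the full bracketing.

The paraphrase's head is the "weaver" part ("winter twilight mule weaver"); its modifier is "copper wheel".
That top-level split, carried through the inner groups, gives [[copper wheel] [[winter [twilight mule]] weaver]].

[[copper wheel] [[winter [twilight mule]] weaver]]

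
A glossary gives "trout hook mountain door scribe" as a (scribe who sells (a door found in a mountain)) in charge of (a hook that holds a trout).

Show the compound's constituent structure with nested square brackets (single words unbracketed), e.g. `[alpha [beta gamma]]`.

[[trout hook] [[mountain door] scribe]]

At the top level: head "scribe" (specifically "mountain door scribe"); modifier "trout hook".
"trout hook" → head "hook", modifier "trout".
"mountain door scribe" → head "scribe", modifier "mountain door".
"mountain door" → head "door", modifier "mountain".
Putting it together: [[trout hook] [[mountain door] scribe]].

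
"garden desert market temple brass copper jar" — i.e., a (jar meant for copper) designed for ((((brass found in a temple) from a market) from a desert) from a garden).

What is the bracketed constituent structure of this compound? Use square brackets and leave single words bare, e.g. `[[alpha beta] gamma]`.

The outermost head in the paraphrase is "jar" (specifically "copper jar"), modified by "garden desert market temple brass".
"garden desert market temple brass" → head "brass" (specifically "desert market temple brass"), modifier "garden".
"desert market temple brass" → head "brass" (specifically "market temple brass"), modifier "desert".
"market temple brass" → head "brass" (specifically "temple brass"), modifier "market".
"temple brass" → head "brass", modifier "temple".
"copper jar" → head "jar", modifier "copper".
So the structure is [[garden [desert [market [temple brass]]]] [copper jar]].

[[garden [desert [market [temple brass]]]] [copper jar]]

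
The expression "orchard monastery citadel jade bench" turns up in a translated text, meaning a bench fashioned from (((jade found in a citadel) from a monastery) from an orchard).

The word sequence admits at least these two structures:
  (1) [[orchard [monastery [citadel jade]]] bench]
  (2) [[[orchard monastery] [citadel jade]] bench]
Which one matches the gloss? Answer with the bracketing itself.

The paraphrase's head is the "bench" part ("bench"); its modifier is "orchard monastery citadel jade".
That top-level split, carried through the inner groups, gives [[orchard [monastery [citadel jade]]] bench].

[[orchard [monastery [citadel jade]]] bench]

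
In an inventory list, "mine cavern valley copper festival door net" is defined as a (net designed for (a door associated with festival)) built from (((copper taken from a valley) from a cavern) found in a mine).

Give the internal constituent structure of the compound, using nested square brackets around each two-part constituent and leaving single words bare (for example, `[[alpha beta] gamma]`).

[[mine [cavern [valley copper]]] [[festival door] net]]

Whole compound: head "net" (specifically "festival door net"), modifier "mine cavern valley copper".
Inside "mine cavern valley copper": head "copper" (specifically "cavern valley copper"), modifier "mine".
Inside "cavern valley copper": head "copper" (specifically "valley copper"), modifier "cavern".
Inside "valley copper": head "copper", modifier "valley".
Inside "festival door net": head "net", modifier "festival door".
Inside "festival door": head "door", modifier "festival".
Assembled: [[mine [cavern [valley copper]]] [[festival door] net]].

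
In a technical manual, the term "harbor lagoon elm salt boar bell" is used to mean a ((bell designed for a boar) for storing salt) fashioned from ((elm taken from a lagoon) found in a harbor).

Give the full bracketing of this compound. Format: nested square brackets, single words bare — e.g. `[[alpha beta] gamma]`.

[[harbor [lagoon elm]] [salt [boar bell]]]

At the top level: head "bell" (specifically "salt boar bell"); modifier "harbor lagoon elm".
Within "harbor lagoon elm", the head is "elm" (specifically "lagoon elm") and the modifier is "harbor".
Within "lagoon elm", the head is "elm" and the modifier is "lagoon".
Within "salt boar bell", the head is "bell" (specifically "boar bell") and the modifier is "salt".
Within "boar bell", the head is "bell" and the modifier is "boar".
Assembled: [[harbor [lagoon elm]] [salt [boar bell]]].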